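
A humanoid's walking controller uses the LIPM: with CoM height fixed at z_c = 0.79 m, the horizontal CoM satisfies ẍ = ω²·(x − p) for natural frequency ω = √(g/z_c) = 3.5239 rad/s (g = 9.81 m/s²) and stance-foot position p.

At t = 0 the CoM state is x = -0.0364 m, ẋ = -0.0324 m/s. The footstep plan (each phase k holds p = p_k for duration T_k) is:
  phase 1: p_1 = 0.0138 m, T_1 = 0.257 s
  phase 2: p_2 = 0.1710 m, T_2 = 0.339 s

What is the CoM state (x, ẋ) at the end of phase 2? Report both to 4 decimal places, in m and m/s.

phase 1: p=0.0138, T=0.257, ωT=0.905642, cosh=1.438901, sinh=1.034619; start (x,ẋ)=(-0.036400, -0.032400) → end (x,ẋ)=(-0.067945, -0.229644)
phase 2: p=0.1710, T=0.339, ωT=1.194602, cosh=1.802534, sinh=1.499710; start (x,ẋ)=(-0.067945, -0.229644) → end (x,ẋ)=(-0.357440, -1.676727)

x = -0.3574, ẋ = -1.6767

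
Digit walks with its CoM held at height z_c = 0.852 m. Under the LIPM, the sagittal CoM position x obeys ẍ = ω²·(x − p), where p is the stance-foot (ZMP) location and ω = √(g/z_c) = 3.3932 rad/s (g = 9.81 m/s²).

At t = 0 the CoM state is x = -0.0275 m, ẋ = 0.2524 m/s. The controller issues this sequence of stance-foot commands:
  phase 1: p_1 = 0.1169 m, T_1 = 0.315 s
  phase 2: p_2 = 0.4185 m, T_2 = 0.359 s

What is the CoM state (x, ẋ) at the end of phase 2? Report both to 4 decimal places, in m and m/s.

x = -0.4917, ẋ = -2.7105

phase 1: p=0.1169, T=0.315, ωT=1.068858, cosh=1.627726, sinh=1.284326; start (x,ẋ)=(-0.027500, 0.252400) → end (x,ẋ)=(-0.022610, -0.218453)
phase 2: p=0.4185, T=0.359, ωT=1.218159, cosh=1.838366, sinh=1.542591; start (x,ẋ)=(-0.022610, -0.218453) → end (x,ẋ)=(-0.491734, -2.710510)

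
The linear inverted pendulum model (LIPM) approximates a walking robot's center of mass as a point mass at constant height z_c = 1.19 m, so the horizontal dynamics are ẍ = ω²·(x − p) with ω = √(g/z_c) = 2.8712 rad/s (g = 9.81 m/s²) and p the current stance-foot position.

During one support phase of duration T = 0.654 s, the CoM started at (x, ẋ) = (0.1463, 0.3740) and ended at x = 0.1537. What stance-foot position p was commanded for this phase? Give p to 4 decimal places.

p = 0.3204

ωT = 2.8712·0.654 = 1.877765; cosh(ωT) = 3.345902, sinh(ωT) = 3.192971
x(T) = p + (x₀−p)·cosh(ωT) + (ẋ₀/ω)·sinh(ωT) ⇒ p·(1 − cosh) = x(T) − x₀·cosh − (ẋ₀/ω)·sinh
numerator   = 0.1537 − (0.1463)·3.345902 − (0.3740/2.8712)·3.192971 = -0.751719
denominator = 1 − 3.345902 = -2.345902
p = -0.751719 / -2.345902 = 0.3204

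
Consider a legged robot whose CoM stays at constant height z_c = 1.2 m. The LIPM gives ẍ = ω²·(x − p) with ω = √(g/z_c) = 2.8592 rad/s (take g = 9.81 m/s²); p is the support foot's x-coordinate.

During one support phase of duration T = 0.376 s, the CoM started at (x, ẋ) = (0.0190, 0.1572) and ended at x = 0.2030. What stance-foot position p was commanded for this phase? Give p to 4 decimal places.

ωT = 2.8592·0.376 = 1.075059; cosh(ωT) = 1.635722, sinh(ωT) = 1.294444
x(T) = p + (x₀−p)·cosh(ωT) + (ẋ₀/ω)·sinh(ωT) ⇒ p·(1 − cosh) = x(T) − x₀·cosh − (ẋ₀/ω)·sinh
numerator   = 0.2030 − (0.0190)·1.635722 − (0.1572/2.8592)·1.294444 = 0.100752
denominator = 1 − 1.635722 = -0.635722
p = 0.100752 / -0.635722 = -0.1585

p = -0.1585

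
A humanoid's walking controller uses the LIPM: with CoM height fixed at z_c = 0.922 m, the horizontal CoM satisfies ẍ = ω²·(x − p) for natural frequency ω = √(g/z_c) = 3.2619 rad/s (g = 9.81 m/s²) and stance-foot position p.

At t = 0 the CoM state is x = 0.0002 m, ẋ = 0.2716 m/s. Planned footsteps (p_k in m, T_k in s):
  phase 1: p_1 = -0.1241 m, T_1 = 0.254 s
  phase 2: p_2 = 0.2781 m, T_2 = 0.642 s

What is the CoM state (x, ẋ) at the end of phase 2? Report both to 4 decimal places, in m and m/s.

phase 1: p=-0.1241, T=0.254, ωT=0.828523, cosh=1.363314, sinh=0.926620; start (x,ẋ)=(0.000200, 0.271600) → end (x,ẋ)=(0.122514, 0.745978)
phase 2: p=0.2781, T=0.642, ωT=2.094140, cosh=4.120815, sinh=3.997639; start (x,ẋ)=(0.122514, 0.745978) → end (x,ẋ)=(0.551197, 1.045214)

x = 0.5512, ẋ = 1.0452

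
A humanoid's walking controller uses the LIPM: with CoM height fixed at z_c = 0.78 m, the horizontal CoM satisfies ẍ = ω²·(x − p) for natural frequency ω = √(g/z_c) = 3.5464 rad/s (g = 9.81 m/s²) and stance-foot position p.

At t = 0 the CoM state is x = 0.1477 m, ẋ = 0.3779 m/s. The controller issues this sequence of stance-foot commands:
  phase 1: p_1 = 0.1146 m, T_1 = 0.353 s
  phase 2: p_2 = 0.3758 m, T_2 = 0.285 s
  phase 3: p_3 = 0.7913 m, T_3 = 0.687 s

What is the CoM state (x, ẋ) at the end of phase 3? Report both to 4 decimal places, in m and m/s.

phase 1: p=0.1146, T=0.353, ωT=1.251879, cosh=1.891438, sinh=1.605471; start (x,ẋ)=(0.147700, 0.377900) → end (x,ẋ)=(0.348284, 0.903234)
phase 2: p=0.3758, T=0.285, ωT=1.010724, cosh=1.555772, sinh=1.191817; start (x,ẋ)=(0.348284, 0.903234) → end (x,ẋ)=(0.636535, 1.288924)
phase 3: p=0.7913, T=0.687, ωT=2.436377, cosh=5.759512, sinh=5.672035; start (x,ẋ)=(0.636535, 1.288924) → end (x,ẋ)=(1.961405, 4.310424)

x = 1.9614, ẋ = 4.3104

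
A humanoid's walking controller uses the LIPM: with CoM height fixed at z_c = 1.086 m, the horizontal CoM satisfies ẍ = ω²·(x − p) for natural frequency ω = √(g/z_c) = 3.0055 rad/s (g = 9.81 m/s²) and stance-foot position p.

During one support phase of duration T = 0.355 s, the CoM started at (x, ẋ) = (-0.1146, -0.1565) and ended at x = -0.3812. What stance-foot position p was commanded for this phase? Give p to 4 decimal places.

p = 0.2051

ωT = 3.0055·0.355 = 1.066952; cosh(ωT) = 1.625282, sinh(ωT) = 1.281226
x(T) = p + (x₀−p)·cosh(ωT) + (ẋ₀/ω)·sinh(ωT) ⇒ p·(1 − cosh) = x(T) − x₀·cosh − (ẋ₀/ω)·sinh
numerator   = -0.3812 − (-0.1146)·1.625282 − (-0.1565/3.0055)·1.281226 = -0.128228
denominator = 1 − 1.625282 = -0.625282
p = -0.128228 / -0.625282 = 0.2051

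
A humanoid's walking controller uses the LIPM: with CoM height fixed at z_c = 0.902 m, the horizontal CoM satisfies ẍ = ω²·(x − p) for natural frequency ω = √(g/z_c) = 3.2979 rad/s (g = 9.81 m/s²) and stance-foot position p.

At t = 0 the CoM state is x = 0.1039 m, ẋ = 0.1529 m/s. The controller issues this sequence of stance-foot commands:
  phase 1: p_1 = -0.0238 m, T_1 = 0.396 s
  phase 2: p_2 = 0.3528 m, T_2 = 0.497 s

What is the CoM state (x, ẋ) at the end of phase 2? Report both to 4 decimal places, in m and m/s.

phase 1: p=-0.0238, T=0.396, ωT=1.305968, cosh=1.981086, sinh=1.710176; start (x,ẋ)=(0.103900, 0.152900) → end (x,ẋ)=(0.308473, 1.023135)
phase 2: p=0.3528, T=0.497, ωT=1.639056, cosh=2.672235, sinh=2.478072; start (x,ẋ)=(0.308473, 1.023135) → end (x,ẋ)=(1.003141, 2.371799)

x = 1.0031, ẋ = 2.3718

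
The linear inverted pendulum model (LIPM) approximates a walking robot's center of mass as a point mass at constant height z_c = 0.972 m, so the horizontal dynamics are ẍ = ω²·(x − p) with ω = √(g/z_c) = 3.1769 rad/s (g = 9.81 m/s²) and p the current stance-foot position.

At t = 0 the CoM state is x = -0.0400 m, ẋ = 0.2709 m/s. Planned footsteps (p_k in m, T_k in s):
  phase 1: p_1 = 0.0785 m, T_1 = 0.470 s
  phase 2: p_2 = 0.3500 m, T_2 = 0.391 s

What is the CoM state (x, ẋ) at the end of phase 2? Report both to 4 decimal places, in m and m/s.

x = -0.4220, ẋ = -2.1616

phase 1: p=0.0785, T=0.470, ωT=1.493143, cosh=2.337864, sinh=2.113199; start (x,ẋ)=(-0.040000, 0.270900) → end (x,ẋ)=(-0.018341, -0.162213)
phase 2: p=0.3500, T=0.391, ωT=1.242168, cosh=1.875935, sinh=1.587178; start (x,ẋ)=(-0.018341, -0.162213) → end (x,ẋ)=(-0.422025, -2.161587)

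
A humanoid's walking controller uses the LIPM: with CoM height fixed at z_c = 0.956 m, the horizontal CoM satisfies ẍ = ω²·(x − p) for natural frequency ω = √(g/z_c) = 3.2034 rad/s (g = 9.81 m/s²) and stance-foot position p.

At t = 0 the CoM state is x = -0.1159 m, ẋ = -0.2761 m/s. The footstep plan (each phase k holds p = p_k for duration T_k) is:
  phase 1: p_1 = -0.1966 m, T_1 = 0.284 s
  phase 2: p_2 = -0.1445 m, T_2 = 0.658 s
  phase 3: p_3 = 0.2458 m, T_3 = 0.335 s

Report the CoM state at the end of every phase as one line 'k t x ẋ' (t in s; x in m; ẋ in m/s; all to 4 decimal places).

1 0.2840 -0.1698 -0.1295
2 0.9420 -0.4141 -0.8695
3 1.2770 -1.1825 -4.1498

phase 1: p=-0.1966, T=0.284, ωT=0.909766, cosh=1.443179, sinh=1.040561; start (x,ẋ)=(-0.115900, -0.276100) → end (x,ẋ)=(-0.169821, -0.129462)
phase 2: p=-0.1445, T=0.658, ωT=2.107837, cosh=4.175961, sinh=4.054460; start (x,ẋ)=(-0.169821, -0.129462) → end (x,ẋ)=(-0.414096, -0.869499)
phase 3: p=0.2458, T=0.335, ωT=1.073139, cosh=1.633239, sinh=1.291306; start (x,ẋ)=(-0.414096, -0.869499) → end (x,ẋ)=(-1.182467, -4.149806)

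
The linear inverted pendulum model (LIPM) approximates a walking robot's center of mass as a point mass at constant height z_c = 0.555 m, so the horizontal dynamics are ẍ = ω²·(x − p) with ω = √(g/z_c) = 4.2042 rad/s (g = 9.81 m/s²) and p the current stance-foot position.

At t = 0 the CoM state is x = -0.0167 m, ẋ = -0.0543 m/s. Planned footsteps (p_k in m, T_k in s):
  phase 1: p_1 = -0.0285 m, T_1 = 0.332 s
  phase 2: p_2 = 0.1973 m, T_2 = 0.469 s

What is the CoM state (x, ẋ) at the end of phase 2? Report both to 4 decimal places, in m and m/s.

phase 1: p=-0.0285, T=0.332, ωT=1.395794, cosh=2.142909, sinh=1.895272; start (x,ẋ)=(-0.016700, -0.054300) → end (x,ẋ)=(-0.027692, -0.022336)
phase 2: p=0.1973, T=0.469, ωT=1.971770, cosh=3.661294, sinh=3.522084; start (x,ẋ)=(-0.027692, -0.022336) → end (x,ẋ)=(-0.645176, -3.413365)

x = -0.6452, ẋ = -3.4134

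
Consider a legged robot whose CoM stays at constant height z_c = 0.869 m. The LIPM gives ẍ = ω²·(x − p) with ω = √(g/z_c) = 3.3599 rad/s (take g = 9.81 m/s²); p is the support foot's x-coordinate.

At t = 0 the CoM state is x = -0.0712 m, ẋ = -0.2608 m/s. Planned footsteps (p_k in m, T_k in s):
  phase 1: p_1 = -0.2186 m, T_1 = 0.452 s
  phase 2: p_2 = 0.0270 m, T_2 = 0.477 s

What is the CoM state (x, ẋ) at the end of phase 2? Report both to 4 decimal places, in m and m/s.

x = 0.1886, ẋ = 0.6756

phase 1: p=-0.2186, T=0.452, ωT=1.518675, cosh=2.392586, sinh=2.173584; start (x,ẋ)=(-0.071200, -0.260800) → end (x,ẋ)=(-0.034649, 0.452479)
phase 2: p=0.0270, T=0.477, ωT=1.602672, cosh=2.583822, sinh=2.382464; start (x,ẋ)=(-0.034649, 0.452479) → end (x,ẋ)=(0.188557, 0.675633)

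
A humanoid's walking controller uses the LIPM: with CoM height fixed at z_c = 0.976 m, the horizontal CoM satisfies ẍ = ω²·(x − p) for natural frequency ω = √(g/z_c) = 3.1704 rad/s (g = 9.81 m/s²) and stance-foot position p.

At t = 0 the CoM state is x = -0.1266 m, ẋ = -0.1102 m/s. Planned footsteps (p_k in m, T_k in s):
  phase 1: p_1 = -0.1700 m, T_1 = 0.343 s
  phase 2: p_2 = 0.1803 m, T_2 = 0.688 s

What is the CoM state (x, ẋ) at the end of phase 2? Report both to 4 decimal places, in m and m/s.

x = -1.2758, ẋ = -4.5005

phase 1: p=-0.1700, T=0.343, ωT=1.087447, cosh=1.651883, sinh=1.314808; start (x,ẋ)=(-0.126600, -0.110200) → end (x,ẋ)=(-0.144010, -0.001126)
phase 2: p=0.1803, T=0.688, ωT=2.181235, cosh=4.485071, sinh=4.372169; start (x,ẋ)=(-0.144010, -0.001126) → end (x,ẋ)=(-1.275805, -4.500477)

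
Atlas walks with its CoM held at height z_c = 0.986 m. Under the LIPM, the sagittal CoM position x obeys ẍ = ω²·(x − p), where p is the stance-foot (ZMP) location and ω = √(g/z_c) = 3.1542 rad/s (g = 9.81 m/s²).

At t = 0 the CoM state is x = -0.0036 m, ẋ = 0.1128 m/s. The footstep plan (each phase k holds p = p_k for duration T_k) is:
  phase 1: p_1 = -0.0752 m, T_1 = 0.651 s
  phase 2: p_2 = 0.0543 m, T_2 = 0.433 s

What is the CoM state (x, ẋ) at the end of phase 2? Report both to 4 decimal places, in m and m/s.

x = 1.4242, ẋ = 4.4216

phase 1: p=-0.0752, T=0.651, ωT=2.053384, cosh=3.961267, sinh=3.832967; start (x,ẋ)=(-0.003600, 0.112800) → end (x,ẋ)=(0.345501, 1.312471)
phase 2: p=0.0543, T=0.433, ωT=1.365769, cosh=2.086959, sinh=1.831775; start (x,ẋ)=(0.345501, 1.312471) → end (x,ẋ)=(1.424230, 4.421568)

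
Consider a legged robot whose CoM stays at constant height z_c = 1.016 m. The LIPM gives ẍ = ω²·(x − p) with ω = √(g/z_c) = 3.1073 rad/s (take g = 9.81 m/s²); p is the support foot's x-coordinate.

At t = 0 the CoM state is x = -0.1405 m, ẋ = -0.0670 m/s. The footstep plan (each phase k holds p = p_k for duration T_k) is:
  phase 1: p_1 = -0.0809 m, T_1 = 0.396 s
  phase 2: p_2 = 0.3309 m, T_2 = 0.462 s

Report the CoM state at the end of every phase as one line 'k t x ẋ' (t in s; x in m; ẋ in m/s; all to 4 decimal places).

1 0.3960 -0.2254 -0.4144
2 0.8580 -1.1683 -4.3458

phase 1: p=-0.0809, T=0.396, ωT=1.230491, cosh=1.857529, sinh=1.565380; start (x,ẋ)=(-0.140500, -0.067000) → end (x,ẋ)=(-0.225362, -0.414355)
phase 2: p=0.3309, T=0.462, ωT=1.435573, cosh=2.220015, sinh=1.982036; start (x,ẋ)=(-0.225362, -0.414355) → end (x,ẋ)=(-1.168311, -4.345767)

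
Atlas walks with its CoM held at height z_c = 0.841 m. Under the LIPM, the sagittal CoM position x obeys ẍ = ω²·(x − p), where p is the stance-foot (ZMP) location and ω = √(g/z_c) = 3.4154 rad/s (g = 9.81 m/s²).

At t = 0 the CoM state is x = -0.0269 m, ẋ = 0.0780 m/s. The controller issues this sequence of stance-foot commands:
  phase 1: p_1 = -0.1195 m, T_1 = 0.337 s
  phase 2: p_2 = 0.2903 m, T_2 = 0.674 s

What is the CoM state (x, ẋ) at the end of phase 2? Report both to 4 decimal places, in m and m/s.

x = 0.0467, ẋ = -0.6994

phase 1: p=-0.1195, T=0.337, ωT=1.150990, cosh=1.738822, sinh=1.422498; start (x,ẋ)=(-0.026900, 0.078000) → end (x,ẋ)=(0.074002, 0.585516)
phase 2: p=0.2903, T=0.674, ωT=2.301980, cosh=5.047004, sinh=4.946943; start (x,ẋ)=(0.074002, 0.585516) → end (x,ẋ)=(0.046716, -0.699431)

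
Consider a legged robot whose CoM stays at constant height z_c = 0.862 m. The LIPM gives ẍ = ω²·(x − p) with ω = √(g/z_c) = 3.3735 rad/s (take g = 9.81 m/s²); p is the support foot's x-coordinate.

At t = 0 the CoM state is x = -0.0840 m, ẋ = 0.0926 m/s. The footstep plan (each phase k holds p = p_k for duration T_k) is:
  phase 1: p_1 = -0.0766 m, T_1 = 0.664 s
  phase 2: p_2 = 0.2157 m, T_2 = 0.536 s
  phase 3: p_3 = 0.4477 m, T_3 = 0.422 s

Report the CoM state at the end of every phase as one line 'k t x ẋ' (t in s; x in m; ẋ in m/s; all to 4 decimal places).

1 0.6640 0.0157 0.3239
2 1.2000 -0.1256 -0.9878
3 1.6220 -1.3843 -5.9522

phase 1: p=-0.0766, T=0.664, ωT=2.240004, cosh=4.749913, sinh=4.643455; start (x,ẋ)=(-0.084000, 0.092600) → end (x,ẋ)=(0.015710, 0.323923)
phase 2: p=0.2157, T=0.536, ωT=1.808196, cosh=3.131692, sinh=2.967742; start (x,ẋ)=(0.015710, 0.323923) → end (x,ẋ)=(-0.125645, -0.987808)
phase 3: p=0.4477, T=0.422, ωT=1.423617, cosh=2.196476, sinh=1.955635; start (x,ẋ)=(-0.125645, -0.987808) → end (x,ẋ)=(-1.384276, -5.952246)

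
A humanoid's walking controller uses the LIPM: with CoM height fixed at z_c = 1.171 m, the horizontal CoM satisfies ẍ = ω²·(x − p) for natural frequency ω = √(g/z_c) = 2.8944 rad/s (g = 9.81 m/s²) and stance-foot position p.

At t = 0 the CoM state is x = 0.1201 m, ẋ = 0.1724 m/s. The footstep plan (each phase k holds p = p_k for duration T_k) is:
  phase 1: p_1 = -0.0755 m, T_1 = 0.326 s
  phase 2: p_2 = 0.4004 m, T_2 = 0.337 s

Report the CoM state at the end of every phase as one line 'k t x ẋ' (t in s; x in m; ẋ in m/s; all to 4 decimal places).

1 0.3260 0.2788 0.8721
2 0.6630 0.5589 0.9204

phase 1: p=-0.0755, T=0.326, ωT=0.943574, cosh=1.479191, sinh=1.089957; start (x,ẋ)=(0.120100, 0.172400) → end (x,ẋ)=(0.278751, 0.872086)
phase 2: p=0.4004, T=0.337, ωT=0.975413, cosh=1.514649, sinh=1.137613; start (x,ẋ)=(0.278751, 0.872086) → end (x,ẋ)=(0.558909, 0.920351)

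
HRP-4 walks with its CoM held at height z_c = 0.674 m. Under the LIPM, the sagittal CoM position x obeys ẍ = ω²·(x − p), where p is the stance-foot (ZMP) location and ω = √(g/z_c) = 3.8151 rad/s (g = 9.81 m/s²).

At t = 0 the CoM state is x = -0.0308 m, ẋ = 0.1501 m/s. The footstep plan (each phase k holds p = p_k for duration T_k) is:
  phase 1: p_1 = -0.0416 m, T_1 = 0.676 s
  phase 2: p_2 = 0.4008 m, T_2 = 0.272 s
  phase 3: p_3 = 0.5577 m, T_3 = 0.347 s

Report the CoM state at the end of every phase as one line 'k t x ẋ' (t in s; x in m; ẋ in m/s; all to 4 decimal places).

1 0.6760 0.2879 1.2652
2 0.9480 0.6307 1.4780
3 1.2950 1.3810 3.4600

phase 1: p=-0.0416, T=0.676, ωT=2.579008, cosh=6.629949, sinh=6.554099; start (x,ẋ)=(-0.030800, 0.150100) → end (x,ẋ)=(0.287866, 1.265204)
phase 2: p=0.4008, T=0.272, ωT=1.037707, cosh=1.588502, sinh=1.234236; start (x,ẋ)=(0.287866, 1.265204) → end (x,ẋ)=(0.630714, 1.478002)
phase 3: p=0.5577, T=0.347, ωT=1.323840, cosh=2.011967, sinh=1.745856; start (x,ẋ)=(0.630714, 1.478002) → end (x,ẋ)=(1.380961, 3.460010)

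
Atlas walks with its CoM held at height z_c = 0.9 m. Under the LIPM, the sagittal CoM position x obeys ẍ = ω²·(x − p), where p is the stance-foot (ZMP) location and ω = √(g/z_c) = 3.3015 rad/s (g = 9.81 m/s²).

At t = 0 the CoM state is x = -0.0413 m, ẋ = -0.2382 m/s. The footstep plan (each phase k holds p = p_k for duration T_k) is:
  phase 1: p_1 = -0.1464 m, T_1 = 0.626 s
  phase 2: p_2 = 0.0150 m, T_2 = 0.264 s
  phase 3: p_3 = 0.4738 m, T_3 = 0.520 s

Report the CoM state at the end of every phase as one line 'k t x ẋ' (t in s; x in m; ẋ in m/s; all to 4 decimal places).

phase 1: p=-0.1464, T=0.626, ωT=2.066739, cosh=4.012810, sinh=3.886212; start (x,ẋ)=(-0.041300, -0.238200) → end (x,ẋ)=(-0.005040, 0.392616)
phase 2: p=0.0150, T=0.264, ωT=0.871596, cosh=1.404503, sinh=0.986220; start (x,ẋ)=(-0.005040, 0.392616) → end (x,ẋ)=(0.104135, 0.486180)
phase 3: p=0.4738, T=0.520, ωT=1.716780, cosh=2.873109, sinh=2.693466; start (x,ẋ)=(0.104135, 0.486180) → end (x,ẋ)=(-0.191646, -1.890384)

1 0.6260 -0.0050 0.3926
2 0.8900 0.1041 0.4862
3 1.4100 -0.1916 -1.8904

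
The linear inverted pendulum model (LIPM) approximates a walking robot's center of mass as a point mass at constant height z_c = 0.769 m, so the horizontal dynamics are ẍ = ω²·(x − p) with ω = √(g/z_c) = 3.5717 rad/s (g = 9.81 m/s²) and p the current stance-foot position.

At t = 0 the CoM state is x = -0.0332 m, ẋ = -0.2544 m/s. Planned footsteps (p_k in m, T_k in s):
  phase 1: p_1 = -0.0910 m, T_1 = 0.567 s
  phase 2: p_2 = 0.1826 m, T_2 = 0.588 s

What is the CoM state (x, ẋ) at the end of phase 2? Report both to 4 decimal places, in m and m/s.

phase 1: p=-0.0910, T=0.567, ωT=2.025154, cosh=3.854625, sinh=3.722652; start (x,ẋ)=(-0.033200, -0.254400) → end (x,ẋ)=(-0.133354, -0.212097)
phase 2: p=0.1826, T=0.588, ωT=2.100160, cosh=4.144955, sinh=4.022518; start (x,ẋ)=(-0.133354, -0.212097) → end (x,ẋ)=(-1.365884, -5.418520)

x = -1.3659, ẋ = -5.4185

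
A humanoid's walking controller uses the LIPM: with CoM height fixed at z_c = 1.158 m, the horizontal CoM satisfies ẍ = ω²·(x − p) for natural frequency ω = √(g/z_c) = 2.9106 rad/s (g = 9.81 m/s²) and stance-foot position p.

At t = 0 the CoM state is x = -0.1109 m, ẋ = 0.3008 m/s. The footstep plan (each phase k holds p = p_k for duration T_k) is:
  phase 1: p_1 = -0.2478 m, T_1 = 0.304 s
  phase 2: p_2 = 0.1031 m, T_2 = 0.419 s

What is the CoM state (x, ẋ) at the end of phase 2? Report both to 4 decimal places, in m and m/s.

phase 1: p=-0.2478, T=0.304, ωT=0.884822, cosh=1.417671, sinh=1.004883; start (x,ẋ)=(-0.110900, 0.300800) → end (x,ẋ)=(0.050130, 0.826842)
phase 2: p=0.1031, T=0.419, ωT=1.219541, cosh=1.840500, sinh=1.545135; start (x,ẋ)=(0.050130, 0.826842) → end (x,ẋ)=(0.444550, 1.283584)

x = 0.4446, ẋ = 1.2836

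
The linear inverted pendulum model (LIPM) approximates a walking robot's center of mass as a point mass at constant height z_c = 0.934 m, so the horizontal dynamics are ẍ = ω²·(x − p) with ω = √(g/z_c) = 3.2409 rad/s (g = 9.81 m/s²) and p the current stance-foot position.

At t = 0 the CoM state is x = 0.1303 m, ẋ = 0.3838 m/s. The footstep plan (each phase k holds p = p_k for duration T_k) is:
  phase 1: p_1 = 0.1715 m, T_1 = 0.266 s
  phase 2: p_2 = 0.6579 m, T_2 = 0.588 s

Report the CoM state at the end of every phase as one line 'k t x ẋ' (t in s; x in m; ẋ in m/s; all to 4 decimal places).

1 0.2660 0.2292 0.4056
2 0.8540 -0.4037 -3.1736

phase 1: p=0.1715, T=0.266, ωT=0.862079, cosh=1.395181, sinh=0.972898; start (x,ẋ)=(0.130300, 0.383800) → end (x,ẋ)=(0.229233, 0.405564)
phase 2: p=0.6579, T=0.588, ωT=1.905649, cosh=3.436249, sinh=3.287523; start (x,ẋ)=(0.229233, 0.405564) → end (x,ẋ)=(-0.403708, -3.173627)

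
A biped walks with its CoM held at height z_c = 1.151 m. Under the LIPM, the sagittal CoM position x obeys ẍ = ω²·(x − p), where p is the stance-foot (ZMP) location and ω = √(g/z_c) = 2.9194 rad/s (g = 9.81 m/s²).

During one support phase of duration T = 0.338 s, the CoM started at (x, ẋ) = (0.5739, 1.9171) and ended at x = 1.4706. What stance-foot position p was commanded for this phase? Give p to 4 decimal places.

ωT = 2.9194·0.338 = 0.986757; cosh(ωT) = 1.527653, sinh(ωT) = 1.154869
x(T) = p + (x₀−p)·cosh(ωT) + (ẋ₀/ω)·sinh(ωT) ⇒ p·(1 − cosh) = x(T) − x₀·cosh − (ẋ₀/ω)·sinh
numerator   = 1.4706 − (0.5739)·1.527653 − (1.9171/2.9194)·1.154869 = -0.164495
denominator = 1 − 1.527653 = -0.527653
p = -0.164495 / -0.527653 = 0.3117

p = 0.3117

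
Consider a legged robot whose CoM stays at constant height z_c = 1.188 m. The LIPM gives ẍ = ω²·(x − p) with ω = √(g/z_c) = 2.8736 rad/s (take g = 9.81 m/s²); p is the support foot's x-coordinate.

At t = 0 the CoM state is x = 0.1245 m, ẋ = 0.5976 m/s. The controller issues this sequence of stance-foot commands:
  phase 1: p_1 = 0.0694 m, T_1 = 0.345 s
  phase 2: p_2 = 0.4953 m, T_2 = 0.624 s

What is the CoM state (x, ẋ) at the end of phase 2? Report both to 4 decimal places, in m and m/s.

x = 1.3054, ẋ = 2.5589

phase 1: p=0.0694, T=0.345, ωT=0.991392, cosh=1.533022, sinh=1.161962; start (x,ẋ)=(0.124500, 0.597600) → end (x,ẋ)=(0.395514, 1.100113)
phase 2: p=0.4953, T=0.624, ωT=1.793126, cosh=3.087323, sinh=2.920884; start (x,ẋ)=(0.395514, 1.100113) → end (x,ẋ)=(1.305442, 2.558852)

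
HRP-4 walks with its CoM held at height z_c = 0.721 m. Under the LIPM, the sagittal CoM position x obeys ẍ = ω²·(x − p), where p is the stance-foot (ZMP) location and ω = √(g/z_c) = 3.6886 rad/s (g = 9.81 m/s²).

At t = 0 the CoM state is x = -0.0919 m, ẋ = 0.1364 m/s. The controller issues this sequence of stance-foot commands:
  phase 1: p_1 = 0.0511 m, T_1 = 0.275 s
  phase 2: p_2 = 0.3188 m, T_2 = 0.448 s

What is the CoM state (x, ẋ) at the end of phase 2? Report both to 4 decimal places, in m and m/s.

x = -1.1749, ẋ = -5.2742

phase 1: p=0.0511, T=0.275, ωT=1.014365, cosh=1.560122, sinh=1.197490; start (x,ẋ)=(-0.091900, 0.136400) → end (x,ẋ)=(-0.127716, -0.418839)
phase 2: p=0.3188, T=0.448, ωT=1.652493, cosh=2.705774, sinh=2.514202; start (x,ẋ)=(-0.127716, -0.418839) → end (x,ẋ)=(-1.174857, -5.274219)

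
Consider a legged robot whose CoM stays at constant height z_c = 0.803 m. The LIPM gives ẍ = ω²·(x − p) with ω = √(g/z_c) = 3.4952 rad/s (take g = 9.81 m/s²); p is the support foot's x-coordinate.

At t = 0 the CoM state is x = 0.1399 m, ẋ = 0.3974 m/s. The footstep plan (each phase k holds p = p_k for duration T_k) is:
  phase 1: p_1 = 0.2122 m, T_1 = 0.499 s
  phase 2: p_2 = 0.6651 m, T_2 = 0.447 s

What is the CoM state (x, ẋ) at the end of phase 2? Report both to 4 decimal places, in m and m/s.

x = 0.0989, ẋ = -1.6233

phase 1: p=0.2122, T=0.499, ωT=1.744105, cosh=2.947790, sinh=2.772988; start (x,ẋ)=(0.139900, 0.397400) → end (x,ẋ)=(0.314360, 0.470709)
phase 2: p=0.6651, T=0.447, ωT=1.562354, cosh=2.489840, sinh=2.280198; start (x,ẋ)=(0.314360, 0.470709) → end (x,ẋ)=(0.098895, -1.623317)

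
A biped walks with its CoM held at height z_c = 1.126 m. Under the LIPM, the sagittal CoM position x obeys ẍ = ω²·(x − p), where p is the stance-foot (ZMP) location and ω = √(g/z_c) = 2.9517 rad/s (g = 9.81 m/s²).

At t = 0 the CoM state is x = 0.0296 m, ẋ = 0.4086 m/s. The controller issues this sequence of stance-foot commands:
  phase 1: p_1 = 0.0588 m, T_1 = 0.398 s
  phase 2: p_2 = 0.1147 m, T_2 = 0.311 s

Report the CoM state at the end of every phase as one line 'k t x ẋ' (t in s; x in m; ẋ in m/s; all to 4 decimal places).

phase 1: p=0.0588, T=0.398, ωT=1.174777, cosh=1.773154, sinh=1.464266; start (x,ẋ)=(0.029600, 0.408600) → end (x,ẋ)=(0.209720, 0.598306)
phase 2: p=0.1147, T=0.311, ωT=0.917979, cosh=1.451774, sinh=1.052449; start (x,ẋ)=(0.209720, 0.598306) → end (x,ẋ)=(0.465978, 1.163787)

1 0.3980 0.2097 0.5983
2 0.7090 0.4660 1.1638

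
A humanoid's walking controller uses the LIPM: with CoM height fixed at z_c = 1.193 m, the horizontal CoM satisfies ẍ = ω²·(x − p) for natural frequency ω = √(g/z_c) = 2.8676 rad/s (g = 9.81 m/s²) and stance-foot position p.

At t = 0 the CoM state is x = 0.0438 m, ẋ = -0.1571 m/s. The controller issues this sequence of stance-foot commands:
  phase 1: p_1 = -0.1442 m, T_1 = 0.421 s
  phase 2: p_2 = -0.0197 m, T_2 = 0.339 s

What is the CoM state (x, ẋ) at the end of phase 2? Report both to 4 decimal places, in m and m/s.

x = 0.3948, ẋ = 1.2449

phase 1: p=-0.1442, T=0.421, ωT=1.207260, cosh=1.821661, sinh=1.522646; start (x,ẋ)=(0.043800, -0.157100) → end (x,ẋ)=(0.114855, 0.534689)
phase 2: p=-0.0197, T=0.339, ωT=0.972116, cosh=1.510907, sinh=1.132626; start (x,ẋ)=(0.114855, 0.534689) → end (x,ẋ)=(0.394788, 1.244889)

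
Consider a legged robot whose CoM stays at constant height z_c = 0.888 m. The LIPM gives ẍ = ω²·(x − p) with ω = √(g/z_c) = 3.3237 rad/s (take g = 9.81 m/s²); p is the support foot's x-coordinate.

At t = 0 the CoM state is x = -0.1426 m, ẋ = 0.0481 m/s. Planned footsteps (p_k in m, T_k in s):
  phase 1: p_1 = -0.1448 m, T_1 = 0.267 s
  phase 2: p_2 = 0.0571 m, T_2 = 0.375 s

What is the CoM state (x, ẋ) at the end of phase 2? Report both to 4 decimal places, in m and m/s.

phase 1: p=-0.1448, T=0.267, ωT=0.887428, cosh=1.420294, sinh=1.008580; start (x,ẋ)=(-0.142600, 0.048100) → end (x,ẋ)=(-0.127079, 0.075691)
phase 2: p=0.0571, T=0.375, ωT=1.246387, cosh=1.882649, sinh=1.595108; start (x,ẋ)=(-0.127079, 0.075691) → end (x,ẋ)=(-0.253320, -0.833957)

x = -0.2533, ẋ = -0.8340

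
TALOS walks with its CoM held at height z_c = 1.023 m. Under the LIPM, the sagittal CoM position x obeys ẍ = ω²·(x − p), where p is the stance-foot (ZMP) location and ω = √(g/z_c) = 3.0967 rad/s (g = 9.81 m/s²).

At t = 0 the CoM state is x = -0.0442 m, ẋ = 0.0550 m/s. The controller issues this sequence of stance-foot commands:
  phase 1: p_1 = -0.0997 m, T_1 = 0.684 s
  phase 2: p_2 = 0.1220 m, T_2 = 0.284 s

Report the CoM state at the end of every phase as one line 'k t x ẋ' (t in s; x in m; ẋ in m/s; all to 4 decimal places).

1 0.6840 0.2072 0.9362
2 0.9680 0.5438 1.5853

phase 1: p=-0.0997, T=0.684, ωT=2.118143, cosh=4.217967, sinh=4.097712; start (x,ẋ)=(-0.044200, 0.055000) → end (x,ẋ)=(0.207176, 0.936249)
phase 2: p=0.1220, T=0.284, ωT=0.879463, cosh=1.412305, sinh=0.997300; start (x,ẋ)=(0.207176, 0.936249) → end (x,ẋ)=(0.543816, 1.585322)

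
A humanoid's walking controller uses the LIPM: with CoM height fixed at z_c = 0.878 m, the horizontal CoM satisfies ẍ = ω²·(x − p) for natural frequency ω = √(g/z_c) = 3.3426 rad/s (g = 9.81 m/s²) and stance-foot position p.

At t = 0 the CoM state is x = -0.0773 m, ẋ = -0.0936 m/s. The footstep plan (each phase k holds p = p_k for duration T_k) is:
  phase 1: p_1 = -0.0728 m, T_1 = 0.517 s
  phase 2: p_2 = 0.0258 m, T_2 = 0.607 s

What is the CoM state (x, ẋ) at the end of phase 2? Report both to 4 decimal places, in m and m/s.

x = -1.0513, ẋ = -3.5589

phase 1: p=-0.0728, T=0.517, ωT=1.728124, cosh=2.903850, sinh=2.726233; start (x,ẋ)=(-0.077300, -0.093600) → end (x,ẋ)=(-0.162208, -0.312808)
phase 2: p=0.0258, T=0.607, ωT=2.028958, cosh=3.868815, sinh=3.737343; start (x,ẋ)=(-0.162208, -0.312808) → end (x,ẋ)=(-1.051316, -3.558870)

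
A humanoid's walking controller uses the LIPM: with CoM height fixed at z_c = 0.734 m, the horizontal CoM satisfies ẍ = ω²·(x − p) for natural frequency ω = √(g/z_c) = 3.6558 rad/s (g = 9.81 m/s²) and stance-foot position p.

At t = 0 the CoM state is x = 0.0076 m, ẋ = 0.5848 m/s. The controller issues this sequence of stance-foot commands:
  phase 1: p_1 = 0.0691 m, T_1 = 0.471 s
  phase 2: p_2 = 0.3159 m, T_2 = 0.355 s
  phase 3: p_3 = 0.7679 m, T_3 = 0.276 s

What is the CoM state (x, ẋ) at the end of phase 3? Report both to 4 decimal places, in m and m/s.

phase 1: p=0.0691, T=0.471, ωT=1.721882, cosh=2.886888, sinh=2.708159; start (x,ẋ)=(0.007600, 0.584800) → end (x,ẋ)=(0.324767, 1.079372)
phase 2: p=0.3159, T=0.355, ωT=1.297809, cosh=1.967198, sinh=1.694068; start (x,ẋ)=(0.324767, 1.079372) → end (x,ẋ)=(0.833516, 2.178254)
phase 3: p=0.7679, T=0.276, ωT=1.009001, cosh=1.553721, sinh=1.189138; start (x,ẋ)=(0.833516, 2.178254) → end (x,ẋ)=(1.578378, 3.669646)

x = 1.5784, ẋ = 3.6696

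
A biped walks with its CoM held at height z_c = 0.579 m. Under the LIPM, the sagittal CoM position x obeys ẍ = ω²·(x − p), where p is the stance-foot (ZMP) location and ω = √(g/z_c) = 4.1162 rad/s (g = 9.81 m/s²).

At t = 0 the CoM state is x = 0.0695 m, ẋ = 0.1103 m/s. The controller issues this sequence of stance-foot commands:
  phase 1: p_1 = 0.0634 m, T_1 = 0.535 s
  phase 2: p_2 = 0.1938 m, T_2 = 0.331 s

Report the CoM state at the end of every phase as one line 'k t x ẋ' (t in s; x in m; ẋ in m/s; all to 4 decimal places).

1 0.5350 0.2110 0.6171
2 0.8660 0.5032 1.4134

phase 1: p=0.0634, T=0.535, ωT=2.202167, cosh=4.577578, sinh=4.467014; start (x,ẋ)=(0.069500, 0.110300) → end (x,ẋ)=(0.211024, 0.617068)
phase 2: p=0.1938, T=0.331, ωT=1.362462, cosh=2.080914, sinh=1.824884; start (x,ẋ)=(0.211024, 0.617068) → end (x,ẋ)=(0.503214, 1.413444)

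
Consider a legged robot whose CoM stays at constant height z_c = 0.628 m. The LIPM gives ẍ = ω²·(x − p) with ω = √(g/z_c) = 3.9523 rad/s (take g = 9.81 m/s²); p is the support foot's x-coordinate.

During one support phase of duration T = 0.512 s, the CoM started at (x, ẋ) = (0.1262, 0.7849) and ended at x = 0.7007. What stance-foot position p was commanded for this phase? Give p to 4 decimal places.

ωT = 3.9523·0.512 = 2.023578; cosh(ωT) = 3.848762, sinh(ωT) = 3.716580
x(T) = p + (x₀−p)·cosh(ωT) + (ẋ₀/ω)·sinh(ωT) ⇒ p·(1 − cosh) = x(T) − x₀·cosh − (ẋ₀/ω)·sinh
numerator   = 0.7007 − (0.1262)·3.848762 − (0.7849/3.9523)·3.716580 = -0.523101
denominator = 1 − 3.848762 = -2.848762
p = -0.523101 / -2.848762 = 0.1836

p = 0.1836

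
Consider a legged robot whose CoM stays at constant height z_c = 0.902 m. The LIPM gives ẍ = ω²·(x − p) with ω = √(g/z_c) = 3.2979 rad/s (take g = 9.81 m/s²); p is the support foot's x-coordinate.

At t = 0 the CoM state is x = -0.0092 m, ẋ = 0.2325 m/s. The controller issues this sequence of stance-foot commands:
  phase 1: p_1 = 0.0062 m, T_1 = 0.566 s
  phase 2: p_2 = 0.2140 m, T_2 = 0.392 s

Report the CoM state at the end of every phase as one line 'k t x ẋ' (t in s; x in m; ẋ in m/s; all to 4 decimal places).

phase 1: p=0.0062, T=0.566, ωT=1.866611, cosh=3.310497, sinh=3.155850; start (x,ẋ)=(-0.009200, 0.232500) → end (x,ẋ)=(0.177704, 0.609412)
phase 2: p=0.2140, T=0.392, ωT=1.292777, cosh=1.958698, sinh=1.684190; start (x,ẋ)=(0.177704, 0.609412) → end (x,ẋ)=(0.454125, 0.992056)

1 0.5660 0.1777 0.6094
2 0.9580 0.4541 0.9921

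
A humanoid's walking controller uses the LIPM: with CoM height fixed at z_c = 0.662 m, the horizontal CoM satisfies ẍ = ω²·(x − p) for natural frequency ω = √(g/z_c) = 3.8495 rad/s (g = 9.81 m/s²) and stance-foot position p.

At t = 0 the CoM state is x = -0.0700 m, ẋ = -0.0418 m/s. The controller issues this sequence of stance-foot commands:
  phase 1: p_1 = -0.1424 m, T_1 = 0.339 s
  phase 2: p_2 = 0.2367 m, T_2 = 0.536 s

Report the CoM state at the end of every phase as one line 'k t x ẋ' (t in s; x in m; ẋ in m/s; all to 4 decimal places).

1 0.3390 -0.0176 0.3933
2 0.8750 -0.3849 -2.2183

phase 1: p=-0.1424, T=0.339, ωT=1.304981, cosh=1.979398, sinh=1.708220; start (x,ẋ)=(-0.070000, -0.041800) → end (x,ẋ)=(-0.017640, 0.393349)
phase 2: p=0.2367, T=0.536, ωT=2.063332, cosh=3.999593, sinh=3.872563; start (x,ẋ)=(-0.017640, 0.393349) → end (x,ẋ)=(-0.384853, -2.218328)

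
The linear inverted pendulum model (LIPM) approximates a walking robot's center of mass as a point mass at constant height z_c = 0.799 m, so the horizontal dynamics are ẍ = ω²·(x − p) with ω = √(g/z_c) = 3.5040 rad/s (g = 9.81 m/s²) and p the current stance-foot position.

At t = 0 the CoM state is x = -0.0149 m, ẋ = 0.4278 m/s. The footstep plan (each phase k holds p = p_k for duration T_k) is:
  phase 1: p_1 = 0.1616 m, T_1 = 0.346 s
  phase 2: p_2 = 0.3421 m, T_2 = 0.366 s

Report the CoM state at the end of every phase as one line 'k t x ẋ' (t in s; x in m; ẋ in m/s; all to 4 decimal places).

1 0.3460 0.0257 -0.1648
2 0.7120 -0.3504 -2.1647

phase 1: p=0.1616, T=0.346, ωT=1.212384, cosh=1.829488, sinh=1.532001; start (x,ẋ)=(-0.014900, 0.427800) → end (x,ẋ)=(0.025736, -0.164820)
phase 2: p=0.3421, T=0.366, ωT=1.282464, cosh=1.941433, sinh=1.664080; start (x,ẋ)=(0.025736, -0.164820) → end (x,ẋ)=(-0.350374, -2.164686)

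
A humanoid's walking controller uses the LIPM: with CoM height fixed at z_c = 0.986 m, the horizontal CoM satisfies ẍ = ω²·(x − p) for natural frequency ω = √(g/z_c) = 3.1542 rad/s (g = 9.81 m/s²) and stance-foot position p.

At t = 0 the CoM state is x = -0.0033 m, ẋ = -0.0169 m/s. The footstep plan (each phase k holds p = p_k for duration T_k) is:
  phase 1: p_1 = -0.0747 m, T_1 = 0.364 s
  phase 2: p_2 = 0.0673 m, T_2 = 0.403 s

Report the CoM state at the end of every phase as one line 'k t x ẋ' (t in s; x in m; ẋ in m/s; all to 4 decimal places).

phase 1: p=-0.0747, T=0.364, ωT=1.148129, cosh=1.734759, sinh=1.417530; start (x,ẋ)=(-0.003300, -0.016900) → end (x,ẋ)=(0.041567, 0.289924)
phase 2: p=0.0673, T=0.403, ωT=1.271143, cosh=1.922717, sinh=1.642206; start (x,ẋ)=(0.041567, 0.289924) → end (x,ẋ)=(0.168769, 0.424148)

1 0.3640 0.0416 0.2899
2 0.7670 0.1688 0.4241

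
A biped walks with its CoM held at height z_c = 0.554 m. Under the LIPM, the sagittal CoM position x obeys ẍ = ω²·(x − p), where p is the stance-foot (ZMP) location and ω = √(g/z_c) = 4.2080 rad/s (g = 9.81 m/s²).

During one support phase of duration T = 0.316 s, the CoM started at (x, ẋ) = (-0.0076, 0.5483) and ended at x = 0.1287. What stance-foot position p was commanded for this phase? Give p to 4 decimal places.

p = 0.0831

ωT = 4.2080·0.316 = 1.329728; cosh(ωT) = 2.022282, sinh(ωT) = 1.757733
x(T) = p + (x₀−p)·cosh(ωT) + (ẋ₀/ω)·sinh(ωT) ⇒ p·(1 − cosh) = x(T) − x₀·cosh − (ẋ₀/ω)·sinh
numerator   = 0.1287 − (-0.0076)·2.022282 − (0.5483/4.2080)·1.757733 = -0.084962
denominator = 1 − 2.022282 = -1.022282
p = -0.084962 / -1.022282 = 0.0831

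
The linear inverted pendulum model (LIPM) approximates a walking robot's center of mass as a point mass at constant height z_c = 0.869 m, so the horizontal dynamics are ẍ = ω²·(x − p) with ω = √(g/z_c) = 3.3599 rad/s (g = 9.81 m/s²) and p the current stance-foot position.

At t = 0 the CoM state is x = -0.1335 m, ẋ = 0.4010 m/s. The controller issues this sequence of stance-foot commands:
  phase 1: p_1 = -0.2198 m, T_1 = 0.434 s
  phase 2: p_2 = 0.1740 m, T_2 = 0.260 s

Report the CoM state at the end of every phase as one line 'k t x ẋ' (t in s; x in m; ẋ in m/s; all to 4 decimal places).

phase 1: p=-0.2198, T=0.434, ωT=1.458197, cosh=2.265428, sinh=2.032773; start (x,ẋ)=(-0.133500, 0.401000) → end (x,ẋ)=(0.218315, 1.497858)
phase 2: p=0.1740, T=0.260, ωT=0.873574, cosh=1.406457, sinh=0.989000; start (x,ẋ)=(0.218315, 1.497858) → end (x,ẋ)=(0.677228, 2.253931)

1 0.4340 0.2183 1.4979
2 0.6940 0.6772 2.2539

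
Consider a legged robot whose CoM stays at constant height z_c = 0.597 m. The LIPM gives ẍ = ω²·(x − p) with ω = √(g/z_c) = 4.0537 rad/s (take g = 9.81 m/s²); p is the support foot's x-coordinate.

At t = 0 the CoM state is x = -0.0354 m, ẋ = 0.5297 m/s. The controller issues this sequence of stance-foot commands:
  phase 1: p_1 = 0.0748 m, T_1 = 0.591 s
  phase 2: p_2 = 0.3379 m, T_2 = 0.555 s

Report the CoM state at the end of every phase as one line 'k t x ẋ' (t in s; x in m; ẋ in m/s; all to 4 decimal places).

phase 1: p=0.0748, T=0.591, ωT=2.395737, cosh=5.533693, sinh=5.442588; start (x,ẋ)=(-0.035400, 0.529700) → end (x,ẋ)=(0.176174, 0.499897)
phase 2: p=0.3379, T=0.555, ωT=2.249804, cosh=4.795646, sinh=4.690226; start (x,ẋ)=(0.176174, 0.499897) → end (x,ẋ)=(0.140712, -0.677531)

1 0.5910 0.1762 0.4999
2 1.1460 0.1407 -0.6775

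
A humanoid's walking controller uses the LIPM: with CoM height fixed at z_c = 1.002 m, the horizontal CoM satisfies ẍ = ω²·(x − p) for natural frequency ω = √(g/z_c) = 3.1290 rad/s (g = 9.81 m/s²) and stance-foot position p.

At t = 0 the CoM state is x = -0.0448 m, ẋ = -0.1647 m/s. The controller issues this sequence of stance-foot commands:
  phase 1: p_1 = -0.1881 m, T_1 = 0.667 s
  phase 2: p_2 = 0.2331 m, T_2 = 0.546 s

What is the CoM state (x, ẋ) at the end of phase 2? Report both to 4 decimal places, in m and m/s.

phase 1: p=-0.1881, T=0.667, ωT=2.087043, cosh=4.092548, sinh=3.968495; start (x,ẋ)=(-0.044800, -0.164700) → end (x,ẋ)=(0.189474, 1.105374)
phase 2: p=0.2331, T=0.546, ωT=1.708434, cosh=2.850730, sinh=2.669580; start (x,ẋ)=(0.189474, 1.105374) → end (x,ẋ)=(1.051810, 2.786708)

x = 1.0518, ẋ = 2.7867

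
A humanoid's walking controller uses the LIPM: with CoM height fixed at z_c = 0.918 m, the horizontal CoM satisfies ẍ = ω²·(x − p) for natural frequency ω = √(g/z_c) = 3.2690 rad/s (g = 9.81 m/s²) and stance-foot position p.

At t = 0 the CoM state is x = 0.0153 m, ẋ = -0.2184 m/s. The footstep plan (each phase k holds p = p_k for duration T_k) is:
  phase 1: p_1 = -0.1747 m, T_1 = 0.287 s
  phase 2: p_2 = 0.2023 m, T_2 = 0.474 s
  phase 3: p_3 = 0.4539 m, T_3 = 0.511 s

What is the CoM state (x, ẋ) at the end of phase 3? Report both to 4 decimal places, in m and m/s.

x = -1.0222, ẋ = -4.6346

phase 1: p=-0.1747, T=0.287, ωT=0.938203, cosh=1.473358, sinh=1.082027; start (x,ẋ)=(0.015300, -0.218400) → end (x,ẋ)=(0.032948, 0.350277)
phase 2: p=0.2023, T=0.474, ωT=1.549506, cosh=2.460748, sinh=2.248395; start (x,ẋ)=(0.032948, 0.350277) → end (x,ẋ)=(0.026486, -0.382792)
phase 3: p=0.4539, T=0.511, ωT=1.670459, cosh=2.751384, sinh=2.563223; start (x,ẋ)=(0.026486, -0.382792) → end (x,ẋ)=(-1.022227, -4.634585)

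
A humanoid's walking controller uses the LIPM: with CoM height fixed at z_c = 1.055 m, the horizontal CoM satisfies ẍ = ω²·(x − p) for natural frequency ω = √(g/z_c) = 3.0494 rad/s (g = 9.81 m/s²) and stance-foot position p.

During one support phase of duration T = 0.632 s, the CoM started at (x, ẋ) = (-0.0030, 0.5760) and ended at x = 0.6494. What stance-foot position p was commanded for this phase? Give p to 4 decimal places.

ωT = 3.0494·0.632 = 1.927221; cosh(ωT) = 3.507971, sinh(ωT) = 3.362419
x(T) = p + (x₀−p)·cosh(ωT) + (ẋ₀/ω)·sinh(ωT) ⇒ p·(1 − cosh) = x(T) − x₀·cosh − (ẋ₀/ω)·sinh
numerator   = 0.6494 − (-0.0030)·3.507971 − (0.5760/3.0494)·3.362419 = 0.024798
denominator = 1 − 3.507971 = -2.507971
p = 0.024798 / -2.507971 = -0.0099

p = -0.0099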